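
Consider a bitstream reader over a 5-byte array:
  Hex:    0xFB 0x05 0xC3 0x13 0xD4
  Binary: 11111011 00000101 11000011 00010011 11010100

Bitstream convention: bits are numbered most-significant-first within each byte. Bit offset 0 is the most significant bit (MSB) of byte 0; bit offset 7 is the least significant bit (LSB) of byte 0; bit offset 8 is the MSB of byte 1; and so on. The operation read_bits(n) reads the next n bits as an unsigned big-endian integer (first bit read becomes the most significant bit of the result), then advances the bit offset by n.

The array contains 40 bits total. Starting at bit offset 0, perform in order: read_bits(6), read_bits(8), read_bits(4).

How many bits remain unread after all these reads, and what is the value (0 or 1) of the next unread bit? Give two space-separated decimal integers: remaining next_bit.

Answer: 22 0

Derivation:
Read 1: bits[0:6] width=6 -> value=62 (bin 111110); offset now 6 = byte 0 bit 6; 34 bits remain
Read 2: bits[6:14] width=8 -> value=193 (bin 11000001); offset now 14 = byte 1 bit 6; 26 bits remain
Read 3: bits[14:18] width=4 -> value=7 (bin 0111); offset now 18 = byte 2 bit 2; 22 bits remain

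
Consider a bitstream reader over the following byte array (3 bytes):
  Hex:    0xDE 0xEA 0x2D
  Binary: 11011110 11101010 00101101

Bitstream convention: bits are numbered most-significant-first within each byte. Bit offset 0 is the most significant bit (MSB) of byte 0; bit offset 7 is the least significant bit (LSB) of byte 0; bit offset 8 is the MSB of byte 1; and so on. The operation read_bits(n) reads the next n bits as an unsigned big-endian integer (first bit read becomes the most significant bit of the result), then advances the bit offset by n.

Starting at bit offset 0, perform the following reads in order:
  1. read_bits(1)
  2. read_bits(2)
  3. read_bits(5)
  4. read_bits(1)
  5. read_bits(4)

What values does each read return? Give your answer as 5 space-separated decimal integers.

Answer: 1 2 30 1 13

Derivation:
Read 1: bits[0:1] width=1 -> value=1 (bin 1); offset now 1 = byte 0 bit 1; 23 bits remain
Read 2: bits[1:3] width=2 -> value=2 (bin 10); offset now 3 = byte 0 bit 3; 21 bits remain
Read 3: bits[3:8] width=5 -> value=30 (bin 11110); offset now 8 = byte 1 bit 0; 16 bits remain
Read 4: bits[8:9] width=1 -> value=1 (bin 1); offset now 9 = byte 1 bit 1; 15 bits remain
Read 5: bits[9:13] width=4 -> value=13 (bin 1101); offset now 13 = byte 1 bit 5; 11 bits remain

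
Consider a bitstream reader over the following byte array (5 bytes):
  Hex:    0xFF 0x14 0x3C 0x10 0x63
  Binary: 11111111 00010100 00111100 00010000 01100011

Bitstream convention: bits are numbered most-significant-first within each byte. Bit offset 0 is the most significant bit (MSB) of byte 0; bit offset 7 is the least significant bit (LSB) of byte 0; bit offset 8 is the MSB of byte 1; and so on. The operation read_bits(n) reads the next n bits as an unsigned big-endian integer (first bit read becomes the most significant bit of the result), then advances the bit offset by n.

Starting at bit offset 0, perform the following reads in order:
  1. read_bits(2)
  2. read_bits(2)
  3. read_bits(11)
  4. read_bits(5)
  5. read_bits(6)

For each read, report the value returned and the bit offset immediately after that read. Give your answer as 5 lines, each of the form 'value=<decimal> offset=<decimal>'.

Answer: value=3 offset=2
value=3 offset=4
value=1930 offset=15
value=3 offset=20
value=48 offset=26

Derivation:
Read 1: bits[0:2] width=2 -> value=3 (bin 11); offset now 2 = byte 0 bit 2; 38 bits remain
Read 2: bits[2:4] width=2 -> value=3 (bin 11); offset now 4 = byte 0 bit 4; 36 bits remain
Read 3: bits[4:15] width=11 -> value=1930 (bin 11110001010); offset now 15 = byte 1 bit 7; 25 bits remain
Read 4: bits[15:20] width=5 -> value=3 (bin 00011); offset now 20 = byte 2 bit 4; 20 bits remain
Read 5: bits[20:26] width=6 -> value=48 (bin 110000); offset now 26 = byte 3 bit 2; 14 bits remain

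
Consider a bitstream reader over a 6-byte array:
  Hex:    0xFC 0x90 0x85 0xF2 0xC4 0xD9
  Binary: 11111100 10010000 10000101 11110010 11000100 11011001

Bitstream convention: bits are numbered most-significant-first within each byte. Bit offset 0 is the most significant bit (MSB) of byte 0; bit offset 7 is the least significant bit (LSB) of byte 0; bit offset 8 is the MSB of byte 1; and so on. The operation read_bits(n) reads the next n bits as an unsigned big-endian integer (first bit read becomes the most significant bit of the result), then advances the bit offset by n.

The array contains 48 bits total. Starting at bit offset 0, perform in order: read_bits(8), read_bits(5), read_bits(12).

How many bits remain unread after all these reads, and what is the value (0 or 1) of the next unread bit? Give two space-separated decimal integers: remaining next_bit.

Answer: 23 1

Derivation:
Read 1: bits[0:8] width=8 -> value=252 (bin 11111100); offset now 8 = byte 1 bit 0; 40 bits remain
Read 2: bits[8:13] width=5 -> value=18 (bin 10010); offset now 13 = byte 1 bit 5; 35 bits remain
Read 3: bits[13:25] width=12 -> value=267 (bin 000100001011); offset now 25 = byte 3 bit 1; 23 bits remain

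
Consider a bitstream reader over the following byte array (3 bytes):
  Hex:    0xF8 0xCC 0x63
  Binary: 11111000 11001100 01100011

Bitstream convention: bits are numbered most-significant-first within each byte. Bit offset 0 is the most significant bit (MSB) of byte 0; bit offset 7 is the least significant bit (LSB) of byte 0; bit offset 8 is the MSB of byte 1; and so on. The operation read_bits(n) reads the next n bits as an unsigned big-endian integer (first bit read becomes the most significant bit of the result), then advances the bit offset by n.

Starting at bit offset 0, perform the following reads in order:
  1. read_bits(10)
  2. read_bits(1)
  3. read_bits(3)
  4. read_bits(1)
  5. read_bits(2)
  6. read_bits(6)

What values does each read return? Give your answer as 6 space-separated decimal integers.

Read 1: bits[0:10] width=10 -> value=995 (bin 1111100011); offset now 10 = byte 1 bit 2; 14 bits remain
Read 2: bits[10:11] width=1 -> value=0 (bin 0); offset now 11 = byte 1 bit 3; 13 bits remain
Read 3: bits[11:14] width=3 -> value=3 (bin 011); offset now 14 = byte 1 bit 6; 10 bits remain
Read 4: bits[14:15] width=1 -> value=0 (bin 0); offset now 15 = byte 1 bit 7; 9 bits remain
Read 5: bits[15:17] width=2 -> value=0 (bin 00); offset now 17 = byte 2 bit 1; 7 bits remain
Read 6: bits[17:23] width=6 -> value=49 (bin 110001); offset now 23 = byte 2 bit 7; 1 bits remain

Answer: 995 0 3 0 0 49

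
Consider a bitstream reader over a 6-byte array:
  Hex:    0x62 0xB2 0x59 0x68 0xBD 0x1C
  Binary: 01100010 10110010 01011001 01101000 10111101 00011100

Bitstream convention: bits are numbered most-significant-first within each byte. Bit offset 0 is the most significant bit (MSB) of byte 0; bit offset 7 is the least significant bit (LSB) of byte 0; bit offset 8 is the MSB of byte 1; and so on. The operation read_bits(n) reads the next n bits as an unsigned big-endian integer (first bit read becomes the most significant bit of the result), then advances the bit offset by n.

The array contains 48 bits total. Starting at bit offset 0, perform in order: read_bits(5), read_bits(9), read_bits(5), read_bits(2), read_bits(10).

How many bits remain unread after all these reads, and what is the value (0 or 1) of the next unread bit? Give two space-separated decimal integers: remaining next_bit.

Answer: 17 0

Derivation:
Read 1: bits[0:5] width=5 -> value=12 (bin 01100); offset now 5 = byte 0 bit 5; 43 bits remain
Read 2: bits[5:14] width=9 -> value=172 (bin 010101100); offset now 14 = byte 1 bit 6; 34 bits remain
Read 3: bits[14:19] width=5 -> value=18 (bin 10010); offset now 19 = byte 2 bit 3; 29 bits remain
Read 4: bits[19:21] width=2 -> value=3 (bin 11); offset now 21 = byte 2 bit 5; 27 bits remain
Read 5: bits[21:31] width=10 -> value=180 (bin 0010110100); offset now 31 = byte 3 bit 7; 17 bits remain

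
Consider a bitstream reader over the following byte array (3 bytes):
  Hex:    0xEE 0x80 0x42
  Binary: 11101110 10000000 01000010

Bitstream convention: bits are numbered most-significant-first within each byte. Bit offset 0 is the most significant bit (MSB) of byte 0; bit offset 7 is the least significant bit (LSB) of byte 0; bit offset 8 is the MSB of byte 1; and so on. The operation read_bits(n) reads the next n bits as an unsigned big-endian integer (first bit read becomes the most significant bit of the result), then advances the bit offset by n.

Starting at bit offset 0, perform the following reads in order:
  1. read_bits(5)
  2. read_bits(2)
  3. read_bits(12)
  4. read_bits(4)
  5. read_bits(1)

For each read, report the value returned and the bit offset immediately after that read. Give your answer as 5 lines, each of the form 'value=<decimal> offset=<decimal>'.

Answer: value=29 offset=5
value=3 offset=7
value=1026 offset=19
value=1 offset=23
value=0 offset=24

Derivation:
Read 1: bits[0:5] width=5 -> value=29 (bin 11101); offset now 5 = byte 0 bit 5; 19 bits remain
Read 2: bits[5:7] width=2 -> value=3 (bin 11); offset now 7 = byte 0 bit 7; 17 bits remain
Read 3: bits[7:19] width=12 -> value=1026 (bin 010000000010); offset now 19 = byte 2 bit 3; 5 bits remain
Read 4: bits[19:23] width=4 -> value=1 (bin 0001); offset now 23 = byte 2 bit 7; 1 bits remain
Read 5: bits[23:24] width=1 -> value=0 (bin 0); offset now 24 = byte 3 bit 0; 0 bits remain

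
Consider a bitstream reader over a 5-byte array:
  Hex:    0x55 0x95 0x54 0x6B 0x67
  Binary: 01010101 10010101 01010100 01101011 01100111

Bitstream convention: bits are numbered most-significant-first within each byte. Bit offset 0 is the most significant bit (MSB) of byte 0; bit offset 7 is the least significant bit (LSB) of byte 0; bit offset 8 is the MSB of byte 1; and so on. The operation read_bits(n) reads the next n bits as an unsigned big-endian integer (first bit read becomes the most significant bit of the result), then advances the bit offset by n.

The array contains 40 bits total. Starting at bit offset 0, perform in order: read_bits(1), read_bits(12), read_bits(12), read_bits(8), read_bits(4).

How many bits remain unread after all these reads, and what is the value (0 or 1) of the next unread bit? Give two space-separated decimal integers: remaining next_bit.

Answer: 3 1

Derivation:
Read 1: bits[0:1] width=1 -> value=0 (bin 0); offset now 1 = byte 0 bit 1; 39 bits remain
Read 2: bits[1:13] width=12 -> value=2738 (bin 101010110010); offset now 13 = byte 1 bit 5; 27 bits remain
Read 3: bits[13:25] width=12 -> value=2728 (bin 101010101000); offset now 25 = byte 3 bit 1; 15 bits remain
Read 4: bits[25:33] width=8 -> value=214 (bin 11010110); offset now 33 = byte 4 bit 1; 7 bits remain
Read 5: bits[33:37] width=4 -> value=12 (bin 1100); offset now 37 = byte 4 bit 5; 3 bits remain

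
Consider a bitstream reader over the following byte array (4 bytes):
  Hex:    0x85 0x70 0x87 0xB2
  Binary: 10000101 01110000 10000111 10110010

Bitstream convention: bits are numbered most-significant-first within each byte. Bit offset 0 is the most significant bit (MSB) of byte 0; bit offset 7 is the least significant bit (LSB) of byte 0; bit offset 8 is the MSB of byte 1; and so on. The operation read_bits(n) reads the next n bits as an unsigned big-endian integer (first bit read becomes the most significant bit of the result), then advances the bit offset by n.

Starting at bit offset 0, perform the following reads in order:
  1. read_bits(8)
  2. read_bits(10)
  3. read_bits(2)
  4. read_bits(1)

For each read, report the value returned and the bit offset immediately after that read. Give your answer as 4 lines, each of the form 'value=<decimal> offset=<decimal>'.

Read 1: bits[0:8] width=8 -> value=133 (bin 10000101); offset now 8 = byte 1 bit 0; 24 bits remain
Read 2: bits[8:18] width=10 -> value=450 (bin 0111000010); offset now 18 = byte 2 bit 2; 14 bits remain
Read 3: bits[18:20] width=2 -> value=0 (bin 00); offset now 20 = byte 2 bit 4; 12 bits remain
Read 4: bits[20:21] width=1 -> value=0 (bin 0); offset now 21 = byte 2 bit 5; 11 bits remain

Answer: value=133 offset=8
value=450 offset=18
value=0 offset=20
value=0 offset=21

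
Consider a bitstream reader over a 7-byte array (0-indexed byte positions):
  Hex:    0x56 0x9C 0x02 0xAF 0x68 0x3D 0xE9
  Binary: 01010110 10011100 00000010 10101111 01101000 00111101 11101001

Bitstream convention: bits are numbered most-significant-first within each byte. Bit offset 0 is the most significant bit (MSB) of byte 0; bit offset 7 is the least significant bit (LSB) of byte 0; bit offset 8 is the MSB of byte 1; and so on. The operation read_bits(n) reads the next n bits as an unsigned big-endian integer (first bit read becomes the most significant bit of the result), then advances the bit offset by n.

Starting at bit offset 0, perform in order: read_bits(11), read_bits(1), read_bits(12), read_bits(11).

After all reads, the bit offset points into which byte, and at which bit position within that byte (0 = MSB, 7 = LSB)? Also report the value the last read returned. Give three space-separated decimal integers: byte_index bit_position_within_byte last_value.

Answer: 4 3 1403

Derivation:
Read 1: bits[0:11] width=11 -> value=692 (bin 01010110100); offset now 11 = byte 1 bit 3; 45 bits remain
Read 2: bits[11:12] width=1 -> value=1 (bin 1); offset now 12 = byte 1 bit 4; 44 bits remain
Read 3: bits[12:24] width=12 -> value=3074 (bin 110000000010); offset now 24 = byte 3 bit 0; 32 bits remain
Read 4: bits[24:35] width=11 -> value=1403 (bin 10101111011); offset now 35 = byte 4 bit 3; 21 bits remain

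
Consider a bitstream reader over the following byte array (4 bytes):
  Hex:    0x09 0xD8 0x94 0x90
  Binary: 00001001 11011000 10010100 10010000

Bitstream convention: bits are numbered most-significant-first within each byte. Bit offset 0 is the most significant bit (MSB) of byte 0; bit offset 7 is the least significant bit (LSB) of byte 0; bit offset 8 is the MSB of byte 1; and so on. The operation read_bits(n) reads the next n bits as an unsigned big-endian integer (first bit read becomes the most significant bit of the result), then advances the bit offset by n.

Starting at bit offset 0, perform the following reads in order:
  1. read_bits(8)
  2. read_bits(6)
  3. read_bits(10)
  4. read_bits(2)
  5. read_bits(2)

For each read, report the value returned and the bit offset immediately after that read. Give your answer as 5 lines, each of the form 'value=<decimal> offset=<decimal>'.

Read 1: bits[0:8] width=8 -> value=9 (bin 00001001); offset now 8 = byte 1 bit 0; 24 bits remain
Read 2: bits[8:14] width=6 -> value=54 (bin 110110); offset now 14 = byte 1 bit 6; 18 bits remain
Read 3: bits[14:24] width=10 -> value=148 (bin 0010010100); offset now 24 = byte 3 bit 0; 8 bits remain
Read 4: bits[24:26] width=2 -> value=2 (bin 10); offset now 26 = byte 3 bit 2; 6 bits remain
Read 5: bits[26:28] width=2 -> value=1 (bin 01); offset now 28 = byte 3 bit 4; 4 bits remain

Answer: value=9 offset=8
value=54 offset=14
value=148 offset=24
value=2 offset=26
value=1 offset=28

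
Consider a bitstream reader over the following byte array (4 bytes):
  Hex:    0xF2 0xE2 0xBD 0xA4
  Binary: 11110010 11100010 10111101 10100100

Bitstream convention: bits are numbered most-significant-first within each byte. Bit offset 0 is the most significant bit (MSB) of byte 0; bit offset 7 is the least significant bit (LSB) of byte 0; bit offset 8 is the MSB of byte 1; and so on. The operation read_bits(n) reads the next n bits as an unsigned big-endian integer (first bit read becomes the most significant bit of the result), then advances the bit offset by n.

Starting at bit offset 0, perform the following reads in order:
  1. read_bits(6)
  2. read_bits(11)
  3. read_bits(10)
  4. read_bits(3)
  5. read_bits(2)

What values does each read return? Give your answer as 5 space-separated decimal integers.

Read 1: bits[0:6] width=6 -> value=60 (bin 111100); offset now 6 = byte 0 bit 6; 26 bits remain
Read 2: bits[6:17] width=11 -> value=1477 (bin 10111000101); offset now 17 = byte 2 bit 1; 15 bits remain
Read 3: bits[17:27] width=10 -> value=493 (bin 0111101101); offset now 27 = byte 3 bit 3; 5 bits remain
Read 4: bits[27:30] width=3 -> value=1 (bin 001); offset now 30 = byte 3 bit 6; 2 bits remain
Read 5: bits[30:32] width=2 -> value=0 (bin 00); offset now 32 = byte 4 bit 0; 0 bits remain

Answer: 60 1477 493 1 0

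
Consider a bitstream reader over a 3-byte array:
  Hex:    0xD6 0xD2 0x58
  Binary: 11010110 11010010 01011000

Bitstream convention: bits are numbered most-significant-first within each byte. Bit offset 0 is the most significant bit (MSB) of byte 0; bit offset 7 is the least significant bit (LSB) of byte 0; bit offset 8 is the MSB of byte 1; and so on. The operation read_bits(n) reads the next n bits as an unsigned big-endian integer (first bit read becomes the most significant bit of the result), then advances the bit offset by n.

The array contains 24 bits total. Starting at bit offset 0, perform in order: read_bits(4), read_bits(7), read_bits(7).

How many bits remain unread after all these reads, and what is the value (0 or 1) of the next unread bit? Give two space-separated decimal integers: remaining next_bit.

Read 1: bits[0:4] width=4 -> value=13 (bin 1101); offset now 4 = byte 0 bit 4; 20 bits remain
Read 2: bits[4:11] width=7 -> value=54 (bin 0110110); offset now 11 = byte 1 bit 3; 13 bits remain
Read 3: bits[11:18] width=7 -> value=73 (bin 1001001); offset now 18 = byte 2 bit 2; 6 bits remain

Answer: 6 0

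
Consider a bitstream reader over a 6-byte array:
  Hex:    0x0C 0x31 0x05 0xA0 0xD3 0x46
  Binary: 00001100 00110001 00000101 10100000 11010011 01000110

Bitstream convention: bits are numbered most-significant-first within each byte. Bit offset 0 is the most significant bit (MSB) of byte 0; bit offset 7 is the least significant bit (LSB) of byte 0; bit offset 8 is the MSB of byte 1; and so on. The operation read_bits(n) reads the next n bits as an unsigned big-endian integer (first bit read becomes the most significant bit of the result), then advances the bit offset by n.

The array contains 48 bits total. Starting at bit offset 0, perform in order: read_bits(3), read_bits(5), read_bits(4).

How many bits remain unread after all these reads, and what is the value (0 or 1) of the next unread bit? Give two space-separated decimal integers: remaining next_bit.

Read 1: bits[0:3] width=3 -> value=0 (bin 000); offset now 3 = byte 0 bit 3; 45 bits remain
Read 2: bits[3:8] width=5 -> value=12 (bin 01100); offset now 8 = byte 1 bit 0; 40 bits remain
Read 3: bits[8:12] width=4 -> value=3 (bin 0011); offset now 12 = byte 1 bit 4; 36 bits remain

Answer: 36 0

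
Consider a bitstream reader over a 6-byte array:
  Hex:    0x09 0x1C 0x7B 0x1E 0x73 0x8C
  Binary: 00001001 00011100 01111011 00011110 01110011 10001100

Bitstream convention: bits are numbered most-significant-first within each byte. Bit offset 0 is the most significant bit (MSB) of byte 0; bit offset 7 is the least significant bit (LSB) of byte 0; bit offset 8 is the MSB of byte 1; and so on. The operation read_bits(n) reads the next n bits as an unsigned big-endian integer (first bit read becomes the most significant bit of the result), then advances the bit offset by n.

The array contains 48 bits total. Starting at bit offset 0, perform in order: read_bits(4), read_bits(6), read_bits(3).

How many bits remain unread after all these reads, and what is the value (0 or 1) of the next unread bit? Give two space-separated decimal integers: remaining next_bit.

Read 1: bits[0:4] width=4 -> value=0 (bin 0000); offset now 4 = byte 0 bit 4; 44 bits remain
Read 2: bits[4:10] width=6 -> value=36 (bin 100100); offset now 10 = byte 1 bit 2; 38 bits remain
Read 3: bits[10:13] width=3 -> value=3 (bin 011); offset now 13 = byte 1 bit 5; 35 bits remain

Answer: 35 1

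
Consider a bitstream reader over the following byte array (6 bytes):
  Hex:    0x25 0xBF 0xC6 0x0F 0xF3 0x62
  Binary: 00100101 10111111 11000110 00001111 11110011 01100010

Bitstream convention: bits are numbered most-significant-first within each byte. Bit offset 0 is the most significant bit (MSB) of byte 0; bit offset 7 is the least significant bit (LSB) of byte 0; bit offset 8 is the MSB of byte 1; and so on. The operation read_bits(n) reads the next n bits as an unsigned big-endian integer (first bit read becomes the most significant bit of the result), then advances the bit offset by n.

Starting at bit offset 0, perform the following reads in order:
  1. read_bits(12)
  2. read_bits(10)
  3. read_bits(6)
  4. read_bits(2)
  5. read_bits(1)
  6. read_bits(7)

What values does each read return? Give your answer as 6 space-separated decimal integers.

Answer: 603 1009 32 3 1 124

Derivation:
Read 1: bits[0:12] width=12 -> value=603 (bin 001001011011); offset now 12 = byte 1 bit 4; 36 bits remain
Read 2: bits[12:22] width=10 -> value=1009 (bin 1111110001); offset now 22 = byte 2 bit 6; 26 bits remain
Read 3: bits[22:28] width=6 -> value=32 (bin 100000); offset now 28 = byte 3 bit 4; 20 bits remain
Read 4: bits[28:30] width=2 -> value=3 (bin 11); offset now 30 = byte 3 bit 6; 18 bits remain
Read 5: bits[30:31] width=1 -> value=1 (bin 1); offset now 31 = byte 3 bit 7; 17 bits remain
Read 6: bits[31:38] width=7 -> value=124 (bin 1111100); offset now 38 = byte 4 bit 6; 10 bits remain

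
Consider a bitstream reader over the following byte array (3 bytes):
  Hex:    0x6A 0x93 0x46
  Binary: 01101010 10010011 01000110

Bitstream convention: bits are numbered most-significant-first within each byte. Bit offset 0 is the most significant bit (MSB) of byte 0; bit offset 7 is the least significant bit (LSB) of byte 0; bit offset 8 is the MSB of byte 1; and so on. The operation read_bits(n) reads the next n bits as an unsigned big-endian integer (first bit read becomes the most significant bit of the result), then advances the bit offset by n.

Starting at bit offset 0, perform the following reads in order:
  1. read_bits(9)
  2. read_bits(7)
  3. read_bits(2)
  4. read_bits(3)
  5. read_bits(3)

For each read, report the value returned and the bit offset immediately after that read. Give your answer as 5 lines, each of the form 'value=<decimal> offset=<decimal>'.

Answer: value=213 offset=9
value=19 offset=16
value=1 offset=18
value=0 offset=21
value=6 offset=24

Derivation:
Read 1: bits[0:9] width=9 -> value=213 (bin 011010101); offset now 9 = byte 1 bit 1; 15 bits remain
Read 2: bits[9:16] width=7 -> value=19 (bin 0010011); offset now 16 = byte 2 bit 0; 8 bits remain
Read 3: bits[16:18] width=2 -> value=1 (bin 01); offset now 18 = byte 2 bit 2; 6 bits remain
Read 4: bits[18:21] width=3 -> value=0 (bin 000); offset now 21 = byte 2 bit 5; 3 bits remain
Read 5: bits[21:24] width=3 -> value=6 (bin 110); offset now 24 = byte 3 bit 0; 0 bits remain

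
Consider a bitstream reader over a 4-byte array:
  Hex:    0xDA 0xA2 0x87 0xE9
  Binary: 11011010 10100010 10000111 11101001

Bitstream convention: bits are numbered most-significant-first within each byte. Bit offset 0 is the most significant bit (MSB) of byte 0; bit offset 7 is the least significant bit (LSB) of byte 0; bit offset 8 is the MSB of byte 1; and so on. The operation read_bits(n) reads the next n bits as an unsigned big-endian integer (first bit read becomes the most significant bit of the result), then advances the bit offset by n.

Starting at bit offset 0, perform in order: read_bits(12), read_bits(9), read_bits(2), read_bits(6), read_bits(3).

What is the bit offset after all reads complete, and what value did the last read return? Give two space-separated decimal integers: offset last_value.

Answer: 32 1

Derivation:
Read 1: bits[0:12] width=12 -> value=3498 (bin 110110101010); offset now 12 = byte 1 bit 4; 20 bits remain
Read 2: bits[12:21] width=9 -> value=80 (bin 001010000); offset now 21 = byte 2 bit 5; 11 bits remain
Read 3: bits[21:23] width=2 -> value=3 (bin 11); offset now 23 = byte 2 bit 7; 9 bits remain
Read 4: bits[23:29] width=6 -> value=61 (bin 111101); offset now 29 = byte 3 bit 5; 3 bits remain
Read 5: bits[29:32] width=3 -> value=1 (bin 001); offset now 32 = byte 4 bit 0; 0 bits remain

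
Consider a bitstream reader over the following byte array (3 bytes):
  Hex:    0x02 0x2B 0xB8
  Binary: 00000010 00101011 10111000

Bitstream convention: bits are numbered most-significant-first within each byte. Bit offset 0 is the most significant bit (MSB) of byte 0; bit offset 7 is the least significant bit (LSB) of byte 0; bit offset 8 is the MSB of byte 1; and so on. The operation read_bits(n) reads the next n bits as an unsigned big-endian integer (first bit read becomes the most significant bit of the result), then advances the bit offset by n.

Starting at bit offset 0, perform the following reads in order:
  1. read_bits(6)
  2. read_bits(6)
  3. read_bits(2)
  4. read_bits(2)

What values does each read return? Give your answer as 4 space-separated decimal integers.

Read 1: bits[0:6] width=6 -> value=0 (bin 000000); offset now 6 = byte 0 bit 6; 18 bits remain
Read 2: bits[6:12] width=6 -> value=34 (bin 100010); offset now 12 = byte 1 bit 4; 12 bits remain
Read 3: bits[12:14] width=2 -> value=2 (bin 10); offset now 14 = byte 1 bit 6; 10 bits remain
Read 4: bits[14:16] width=2 -> value=3 (bin 11); offset now 16 = byte 2 bit 0; 8 bits remain

Answer: 0 34 2 3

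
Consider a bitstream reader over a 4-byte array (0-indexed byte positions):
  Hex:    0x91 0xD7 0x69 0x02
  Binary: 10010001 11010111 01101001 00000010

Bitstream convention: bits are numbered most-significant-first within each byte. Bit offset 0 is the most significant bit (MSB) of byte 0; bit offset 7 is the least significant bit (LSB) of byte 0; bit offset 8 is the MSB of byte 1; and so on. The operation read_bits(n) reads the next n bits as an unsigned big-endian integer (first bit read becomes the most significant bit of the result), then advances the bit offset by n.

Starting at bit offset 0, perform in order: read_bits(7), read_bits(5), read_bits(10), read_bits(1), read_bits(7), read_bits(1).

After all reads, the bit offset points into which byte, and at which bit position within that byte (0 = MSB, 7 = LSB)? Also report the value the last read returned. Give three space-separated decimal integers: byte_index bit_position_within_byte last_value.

Answer: 3 7 1

Derivation:
Read 1: bits[0:7] width=7 -> value=72 (bin 1001000); offset now 7 = byte 0 bit 7; 25 bits remain
Read 2: bits[7:12] width=5 -> value=29 (bin 11101); offset now 12 = byte 1 bit 4; 20 bits remain
Read 3: bits[12:22] width=10 -> value=474 (bin 0111011010); offset now 22 = byte 2 bit 6; 10 bits remain
Read 4: bits[22:23] width=1 -> value=0 (bin 0); offset now 23 = byte 2 bit 7; 9 bits remain
Read 5: bits[23:30] width=7 -> value=64 (bin 1000000); offset now 30 = byte 3 bit 6; 2 bits remain
Read 6: bits[30:31] width=1 -> value=1 (bin 1); offset now 31 = byte 3 bit 7; 1 bits remain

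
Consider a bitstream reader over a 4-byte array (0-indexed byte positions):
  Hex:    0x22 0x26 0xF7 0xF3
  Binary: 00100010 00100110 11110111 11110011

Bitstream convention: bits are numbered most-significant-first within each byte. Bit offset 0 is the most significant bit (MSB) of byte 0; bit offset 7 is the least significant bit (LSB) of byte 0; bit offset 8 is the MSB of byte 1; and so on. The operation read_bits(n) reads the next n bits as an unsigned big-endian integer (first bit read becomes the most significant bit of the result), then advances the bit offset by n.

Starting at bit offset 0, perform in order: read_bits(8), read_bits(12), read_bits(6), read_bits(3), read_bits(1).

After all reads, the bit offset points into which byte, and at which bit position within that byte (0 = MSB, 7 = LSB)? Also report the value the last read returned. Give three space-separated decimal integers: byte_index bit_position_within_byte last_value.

Read 1: bits[0:8] width=8 -> value=34 (bin 00100010); offset now 8 = byte 1 bit 0; 24 bits remain
Read 2: bits[8:20] width=12 -> value=623 (bin 001001101111); offset now 20 = byte 2 bit 4; 12 bits remain
Read 3: bits[20:26] width=6 -> value=31 (bin 011111); offset now 26 = byte 3 bit 2; 6 bits remain
Read 4: bits[26:29] width=3 -> value=6 (bin 110); offset now 29 = byte 3 bit 5; 3 bits remain
Read 5: bits[29:30] width=1 -> value=0 (bin 0); offset now 30 = byte 3 bit 6; 2 bits remain

Answer: 3 6 0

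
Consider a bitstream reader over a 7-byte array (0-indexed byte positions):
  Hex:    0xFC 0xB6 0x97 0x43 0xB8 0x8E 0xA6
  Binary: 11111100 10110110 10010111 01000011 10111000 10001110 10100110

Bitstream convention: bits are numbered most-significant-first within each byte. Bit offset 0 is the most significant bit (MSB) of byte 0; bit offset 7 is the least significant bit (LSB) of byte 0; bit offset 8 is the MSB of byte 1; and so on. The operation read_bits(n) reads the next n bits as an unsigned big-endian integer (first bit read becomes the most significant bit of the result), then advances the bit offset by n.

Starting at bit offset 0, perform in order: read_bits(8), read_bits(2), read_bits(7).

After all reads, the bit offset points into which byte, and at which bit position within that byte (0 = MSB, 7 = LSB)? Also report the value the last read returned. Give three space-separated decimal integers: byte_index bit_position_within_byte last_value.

Answer: 2 1 109

Derivation:
Read 1: bits[0:8] width=8 -> value=252 (bin 11111100); offset now 8 = byte 1 bit 0; 48 bits remain
Read 2: bits[8:10] width=2 -> value=2 (bin 10); offset now 10 = byte 1 bit 2; 46 bits remain
Read 3: bits[10:17] width=7 -> value=109 (bin 1101101); offset now 17 = byte 2 bit 1; 39 bits remain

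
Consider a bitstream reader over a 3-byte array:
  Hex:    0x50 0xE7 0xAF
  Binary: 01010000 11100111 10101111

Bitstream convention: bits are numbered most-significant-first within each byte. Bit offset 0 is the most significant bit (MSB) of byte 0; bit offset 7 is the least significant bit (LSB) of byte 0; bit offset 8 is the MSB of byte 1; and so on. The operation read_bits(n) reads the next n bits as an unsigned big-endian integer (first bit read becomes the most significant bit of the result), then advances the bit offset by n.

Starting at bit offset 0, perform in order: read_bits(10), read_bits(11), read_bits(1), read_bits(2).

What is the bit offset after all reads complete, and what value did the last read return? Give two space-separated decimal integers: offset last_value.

Answer: 24 3

Derivation:
Read 1: bits[0:10] width=10 -> value=323 (bin 0101000011); offset now 10 = byte 1 bit 2; 14 bits remain
Read 2: bits[10:21] width=11 -> value=1269 (bin 10011110101); offset now 21 = byte 2 bit 5; 3 bits remain
Read 3: bits[21:22] width=1 -> value=1 (bin 1); offset now 22 = byte 2 bit 6; 2 bits remain
Read 4: bits[22:24] width=2 -> value=3 (bin 11); offset now 24 = byte 3 bit 0; 0 bits remain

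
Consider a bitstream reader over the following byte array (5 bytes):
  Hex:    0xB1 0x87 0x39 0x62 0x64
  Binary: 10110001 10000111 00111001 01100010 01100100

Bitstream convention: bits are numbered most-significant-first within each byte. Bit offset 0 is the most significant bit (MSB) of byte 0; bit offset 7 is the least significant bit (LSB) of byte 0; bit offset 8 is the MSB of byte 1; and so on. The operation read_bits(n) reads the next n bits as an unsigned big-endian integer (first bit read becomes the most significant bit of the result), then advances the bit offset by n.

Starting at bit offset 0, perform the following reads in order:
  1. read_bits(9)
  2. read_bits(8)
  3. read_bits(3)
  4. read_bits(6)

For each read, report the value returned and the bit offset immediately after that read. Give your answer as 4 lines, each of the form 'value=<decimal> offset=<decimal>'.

Answer: value=355 offset=9
value=14 offset=17
value=3 offset=20
value=37 offset=26

Derivation:
Read 1: bits[0:9] width=9 -> value=355 (bin 101100011); offset now 9 = byte 1 bit 1; 31 bits remain
Read 2: bits[9:17] width=8 -> value=14 (bin 00001110); offset now 17 = byte 2 bit 1; 23 bits remain
Read 3: bits[17:20] width=3 -> value=3 (bin 011); offset now 20 = byte 2 bit 4; 20 bits remain
Read 4: bits[20:26] width=6 -> value=37 (bin 100101); offset now 26 = byte 3 bit 2; 14 bits remain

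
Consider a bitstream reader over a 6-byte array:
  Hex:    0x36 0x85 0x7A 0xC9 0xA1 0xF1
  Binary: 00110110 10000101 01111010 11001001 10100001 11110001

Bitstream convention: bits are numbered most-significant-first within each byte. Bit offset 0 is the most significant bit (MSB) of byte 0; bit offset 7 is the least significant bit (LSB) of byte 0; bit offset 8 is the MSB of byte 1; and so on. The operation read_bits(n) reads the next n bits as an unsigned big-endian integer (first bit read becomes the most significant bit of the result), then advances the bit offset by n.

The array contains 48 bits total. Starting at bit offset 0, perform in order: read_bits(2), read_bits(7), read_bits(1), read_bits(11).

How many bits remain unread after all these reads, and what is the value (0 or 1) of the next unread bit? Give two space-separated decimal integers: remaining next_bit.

Read 1: bits[0:2] width=2 -> value=0 (bin 00); offset now 2 = byte 0 bit 2; 46 bits remain
Read 2: bits[2:9] width=7 -> value=109 (bin 1101101); offset now 9 = byte 1 bit 1; 39 bits remain
Read 3: bits[9:10] width=1 -> value=0 (bin 0); offset now 10 = byte 1 bit 2; 38 bits remain
Read 4: bits[10:21] width=11 -> value=175 (bin 00010101111); offset now 21 = byte 2 bit 5; 27 bits remain

Answer: 27 0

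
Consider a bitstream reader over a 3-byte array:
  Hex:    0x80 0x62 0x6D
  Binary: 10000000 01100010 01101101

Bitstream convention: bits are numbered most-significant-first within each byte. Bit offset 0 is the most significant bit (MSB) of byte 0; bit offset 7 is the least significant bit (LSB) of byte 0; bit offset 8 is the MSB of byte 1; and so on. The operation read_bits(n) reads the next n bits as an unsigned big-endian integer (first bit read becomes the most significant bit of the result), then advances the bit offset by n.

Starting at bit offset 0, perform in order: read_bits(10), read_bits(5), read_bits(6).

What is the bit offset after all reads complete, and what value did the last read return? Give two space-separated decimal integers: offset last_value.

Read 1: bits[0:10] width=10 -> value=513 (bin 1000000001); offset now 10 = byte 1 bit 2; 14 bits remain
Read 2: bits[10:15] width=5 -> value=17 (bin 10001); offset now 15 = byte 1 bit 7; 9 bits remain
Read 3: bits[15:21] width=6 -> value=13 (bin 001101); offset now 21 = byte 2 bit 5; 3 bits remain

Answer: 21 13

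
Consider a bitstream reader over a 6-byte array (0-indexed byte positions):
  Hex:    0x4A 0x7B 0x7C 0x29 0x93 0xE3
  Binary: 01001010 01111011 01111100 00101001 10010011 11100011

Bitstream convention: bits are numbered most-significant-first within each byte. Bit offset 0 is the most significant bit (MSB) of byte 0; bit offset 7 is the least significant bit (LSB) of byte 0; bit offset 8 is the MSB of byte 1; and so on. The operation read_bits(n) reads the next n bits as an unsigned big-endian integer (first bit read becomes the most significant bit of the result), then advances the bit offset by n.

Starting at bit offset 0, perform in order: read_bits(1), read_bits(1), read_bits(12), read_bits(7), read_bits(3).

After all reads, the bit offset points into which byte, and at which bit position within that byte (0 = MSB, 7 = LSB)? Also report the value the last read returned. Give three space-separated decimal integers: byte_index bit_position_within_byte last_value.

Read 1: bits[0:1] width=1 -> value=0 (bin 0); offset now 1 = byte 0 bit 1; 47 bits remain
Read 2: bits[1:2] width=1 -> value=1 (bin 1); offset now 2 = byte 0 bit 2; 46 bits remain
Read 3: bits[2:14] width=12 -> value=670 (bin 001010011110); offset now 14 = byte 1 bit 6; 34 bits remain
Read 4: bits[14:21] width=7 -> value=111 (bin 1101111); offset now 21 = byte 2 bit 5; 27 bits remain
Read 5: bits[21:24] width=3 -> value=4 (bin 100); offset now 24 = byte 3 bit 0; 24 bits remain

Answer: 3 0 4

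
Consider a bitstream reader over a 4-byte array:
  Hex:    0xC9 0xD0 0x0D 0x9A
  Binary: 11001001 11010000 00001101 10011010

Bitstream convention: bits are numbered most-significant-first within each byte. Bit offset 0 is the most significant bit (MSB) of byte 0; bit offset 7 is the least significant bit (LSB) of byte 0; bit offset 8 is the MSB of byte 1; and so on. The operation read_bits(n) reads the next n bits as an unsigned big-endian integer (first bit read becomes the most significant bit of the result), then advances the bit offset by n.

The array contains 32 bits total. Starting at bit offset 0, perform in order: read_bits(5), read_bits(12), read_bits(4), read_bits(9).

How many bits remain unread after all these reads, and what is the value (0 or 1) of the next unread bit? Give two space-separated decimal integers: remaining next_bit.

Read 1: bits[0:5] width=5 -> value=25 (bin 11001); offset now 5 = byte 0 bit 5; 27 bits remain
Read 2: bits[5:17] width=12 -> value=928 (bin 001110100000); offset now 17 = byte 2 bit 1; 15 bits remain
Read 3: bits[17:21] width=4 -> value=1 (bin 0001); offset now 21 = byte 2 bit 5; 11 bits remain
Read 4: bits[21:30] width=9 -> value=358 (bin 101100110); offset now 30 = byte 3 bit 6; 2 bits remain

Answer: 2 1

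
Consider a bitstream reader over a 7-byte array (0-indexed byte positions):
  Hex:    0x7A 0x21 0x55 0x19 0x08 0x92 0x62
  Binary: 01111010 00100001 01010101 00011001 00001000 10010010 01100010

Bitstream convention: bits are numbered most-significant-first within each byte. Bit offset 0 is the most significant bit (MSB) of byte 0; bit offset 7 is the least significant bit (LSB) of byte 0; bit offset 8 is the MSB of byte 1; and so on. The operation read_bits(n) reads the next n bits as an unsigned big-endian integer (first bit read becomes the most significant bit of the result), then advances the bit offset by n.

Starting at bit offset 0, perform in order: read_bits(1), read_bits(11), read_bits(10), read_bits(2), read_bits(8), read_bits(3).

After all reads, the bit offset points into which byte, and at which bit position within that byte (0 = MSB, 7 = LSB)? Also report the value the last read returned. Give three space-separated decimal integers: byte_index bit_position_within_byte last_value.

Answer: 4 3 0

Derivation:
Read 1: bits[0:1] width=1 -> value=0 (bin 0); offset now 1 = byte 0 bit 1; 55 bits remain
Read 2: bits[1:12] width=11 -> value=1954 (bin 11110100010); offset now 12 = byte 1 bit 4; 44 bits remain
Read 3: bits[12:22] width=10 -> value=85 (bin 0001010101); offset now 22 = byte 2 bit 6; 34 bits remain
Read 4: bits[22:24] width=2 -> value=1 (bin 01); offset now 24 = byte 3 bit 0; 32 bits remain
Read 5: bits[24:32] width=8 -> value=25 (bin 00011001); offset now 32 = byte 4 bit 0; 24 bits remain
Read 6: bits[32:35] width=3 -> value=0 (bin 000); offset now 35 = byte 4 bit 3; 21 bits remain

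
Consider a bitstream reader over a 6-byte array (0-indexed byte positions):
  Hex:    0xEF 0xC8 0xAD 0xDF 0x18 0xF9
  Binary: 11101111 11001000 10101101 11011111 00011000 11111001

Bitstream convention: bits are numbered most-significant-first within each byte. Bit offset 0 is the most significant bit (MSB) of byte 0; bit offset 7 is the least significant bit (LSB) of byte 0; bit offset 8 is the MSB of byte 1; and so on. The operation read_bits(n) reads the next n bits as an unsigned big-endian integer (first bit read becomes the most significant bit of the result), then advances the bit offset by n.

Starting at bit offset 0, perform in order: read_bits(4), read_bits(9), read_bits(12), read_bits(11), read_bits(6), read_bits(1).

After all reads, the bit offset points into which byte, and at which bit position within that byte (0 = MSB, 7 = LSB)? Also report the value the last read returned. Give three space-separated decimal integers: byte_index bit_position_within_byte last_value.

Answer: 5 3 1

Derivation:
Read 1: bits[0:4] width=4 -> value=14 (bin 1110); offset now 4 = byte 0 bit 4; 44 bits remain
Read 2: bits[4:13] width=9 -> value=505 (bin 111111001); offset now 13 = byte 1 bit 5; 35 bits remain
Read 3: bits[13:25] width=12 -> value=347 (bin 000101011011); offset now 25 = byte 3 bit 1; 23 bits remain
Read 4: bits[25:36] width=11 -> value=1521 (bin 10111110001); offset now 36 = byte 4 bit 4; 12 bits remain
Read 5: bits[36:42] width=6 -> value=35 (bin 100011); offset now 42 = byte 5 bit 2; 6 bits remain
Read 6: bits[42:43] width=1 -> value=1 (bin 1); offset now 43 = byte 5 bit 3; 5 bits remain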